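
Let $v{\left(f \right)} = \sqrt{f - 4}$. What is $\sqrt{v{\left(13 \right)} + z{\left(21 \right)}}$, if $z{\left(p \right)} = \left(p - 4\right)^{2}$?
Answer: $2 \sqrt{73} \approx 17.088$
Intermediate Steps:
$v{\left(f \right)} = \sqrt{-4 + f}$
$z{\left(p \right)} = \left(-4 + p\right)^{2}$
$\sqrt{v{\left(13 \right)} + z{\left(21 \right)}} = \sqrt{\sqrt{-4 + 13} + \left(-4 + 21\right)^{2}} = \sqrt{\sqrt{9} + 17^{2}} = \sqrt{3 + 289} = \sqrt{292} = 2 \sqrt{73}$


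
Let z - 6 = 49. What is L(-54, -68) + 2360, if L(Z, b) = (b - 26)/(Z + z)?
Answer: 2266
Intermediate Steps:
z = 55 (z = 6 + 49 = 55)
L(Z, b) = (-26 + b)/(55 + Z) (L(Z, b) = (b - 26)/(Z + 55) = (-26 + b)/(55 + Z))
L(-54, -68) + 2360 = (-26 - 68)/(55 - 54) + 2360 = -94/1 + 2360 = 1*(-94) + 2360 = -94 + 2360 = 2266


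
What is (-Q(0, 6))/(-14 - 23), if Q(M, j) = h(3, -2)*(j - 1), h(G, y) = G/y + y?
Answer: -35/74 ≈ -0.47297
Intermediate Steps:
h(G, y) = y + G/y (h(G, y) = G/y + y = y + G/y)
Q(M, j) = 7/2 - 7*j/2 (Q(M, j) = (-2 + 3/(-2))*(j - 1) = (-2 + 3*(-1/2))*(-1 + j) = (-2 - 3/2)*(-1 + j) = -7*(-1 + j)/2 = 7/2 - 7*j/2)
(-Q(0, 6))/(-14 - 23) = (-(7/2 - 7/2*6))/(-14 - 23) = -(7/2 - 21)/(-37) = -1*(-35/2)*(-1/37) = (35/2)*(-1/37) = -35/74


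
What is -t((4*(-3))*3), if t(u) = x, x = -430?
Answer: 430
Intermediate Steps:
t(u) = -430
-t((4*(-3))*3) = -1*(-430) = 430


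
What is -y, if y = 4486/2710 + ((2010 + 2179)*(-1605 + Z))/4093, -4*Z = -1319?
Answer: 28917038199/22184060 ≈ 1303.5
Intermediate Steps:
Z = 1319/4 (Z = -¼*(-1319) = 1319/4 ≈ 329.75)
y = -28917038199/22184060 (y = 4486/2710 + ((2010 + 2179)*(-1605 + 1319/4))/4093 = 4486*(1/2710) + (4189*(-5101/4))*(1/4093) = 2243/1355 - 21368089/4*1/4093 = 2243/1355 - 21368089/16372 = -28917038199/22184060 ≈ -1303.5)
-y = -1*(-28917038199/22184060) = 28917038199/22184060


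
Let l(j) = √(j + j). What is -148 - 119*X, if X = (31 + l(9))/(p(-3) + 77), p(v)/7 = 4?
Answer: -2747/15 - 17*√2/5 ≈ -187.94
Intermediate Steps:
l(j) = √2*√j (l(j) = √(2*j) = √2*√j)
p(v) = 28 (p(v) = 7*4 = 28)
X = 31/105 + √2/35 (X = (31 + √2*√9)/(28 + 77) = (31 + √2*3)/105 = (31 + 3*√2)*(1/105) = 31/105 + √2/35 ≈ 0.33564)
-148 - 119*X = -148 - 119*(31/105 + √2/35) = -148 + (-527/15 - 17*√2/5) = -2747/15 - 17*√2/5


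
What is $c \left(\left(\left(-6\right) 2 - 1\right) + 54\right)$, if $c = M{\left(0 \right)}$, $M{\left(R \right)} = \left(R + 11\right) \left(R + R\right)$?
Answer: $0$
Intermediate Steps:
$M{\left(R \right)} = 2 R \left(11 + R\right)$ ($M{\left(R \right)} = \left(11 + R\right) 2 R = 2 R \left(11 + R\right)$)
$c = 0$ ($c = 2 \cdot 0 \left(11 + 0\right) = 2 \cdot 0 \cdot 11 = 0$)
$c \left(\left(\left(-6\right) 2 - 1\right) + 54\right) = 0 \left(\left(\left(-6\right) 2 - 1\right) + 54\right) = 0 \left(\left(-12 - 1\right) + 54\right) = 0 \left(-13 + 54\right) = 0 \cdot 41 = 0$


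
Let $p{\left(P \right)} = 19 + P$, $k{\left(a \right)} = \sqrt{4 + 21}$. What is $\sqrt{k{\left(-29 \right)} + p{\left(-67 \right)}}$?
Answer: $i \sqrt{43} \approx 6.5574 i$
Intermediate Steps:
$k{\left(a \right)} = 5$ ($k{\left(a \right)} = \sqrt{25} = 5$)
$\sqrt{k{\left(-29 \right)} + p{\left(-67 \right)}} = \sqrt{5 + \left(19 - 67\right)} = \sqrt{5 - 48} = \sqrt{-43} = i \sqrt{43}$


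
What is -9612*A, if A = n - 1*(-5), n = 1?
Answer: -57672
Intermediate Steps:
A = 6 (A = 1 - 1*(-5) = 1 + 5 = 6)
-9612*A = -9612*6 = -57672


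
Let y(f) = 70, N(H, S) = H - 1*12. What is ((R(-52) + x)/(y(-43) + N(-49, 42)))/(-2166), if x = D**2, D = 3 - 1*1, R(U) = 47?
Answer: -17/6498 ≈ -0.0026162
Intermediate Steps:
N(H, S) = -12 + H (N(H, S) = H - 12 = -12 + H)
D = 2 (D = 3 - 1 = 2)
x = 4 (x = 2**2 = 4)
((R(-52) + x)/(y(-43) + N(-49, 42)))/(-2166) = ((47 + 4)/(70 + (-12 - 49)))/(-2166) = (51/(70 - 61))*(-1/2166) = (51/9)*(-1/2166) = (51*(1/9))*(-1/2166) = (17/3)*(-1/2166) = -17/6498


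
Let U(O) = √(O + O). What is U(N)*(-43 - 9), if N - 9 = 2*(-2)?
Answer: -52*√10 ≈ -164.44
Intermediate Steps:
N = 5 (N = 9 + 2*(-2) = 9 - 4 = 5)
U(O) = √2*√O (U(O) = √(2*O) = √2*√O)
U(N)*(-43 - 9) = (√2*√5)*(-43 - 9) = √10*(-52) = -52*√10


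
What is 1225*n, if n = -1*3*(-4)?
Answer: 14700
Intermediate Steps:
n = 12 (n = -3*(-4) = 12)
1225*n = 1225*12 = 14700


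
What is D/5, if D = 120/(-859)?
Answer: -24/859 ≈ -0.027939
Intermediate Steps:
D = -120/859 (D = 120*(-1/859) = -120/859 ≈ -0.13970)
D/5 = -120/859/5 = -120/859*1/5 = -24/859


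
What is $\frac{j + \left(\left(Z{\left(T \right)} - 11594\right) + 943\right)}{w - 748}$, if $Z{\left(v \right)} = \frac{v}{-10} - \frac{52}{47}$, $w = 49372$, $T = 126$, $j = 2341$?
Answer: $- \frac{1956071}{11426640} \approx -0.17119$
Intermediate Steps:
$Z{\left(v \right)} = - \frac{52}{47} - \frac{v}{10}$ ($Z{\left(v \right)} = v \left(- \frac{1}{10}\right) - \frac{52}{47} = - \frac{v}{10} - \frac{52}{47} = - \frac{52}{47} - \frac{v}{10}$)
$\frac{j + \left(\left(Z{\left(T \right)} - 11594\right) + 943\right)}{w - 748} = \frac{2341 + \left(\left(\left(- \frac{52}{47} - \frac{63}{5}\right) - 11594\right) + 943\right)}{49372 - 748} = \frac{2341 + \left(\left(\left(- \frac{52}{47} - \frac{63}{5}\right) - 11594\right) + 943\right)}{48624} = \left(2341 + \left(\left(- \frac{3221}{235} - 11594\right) + 943\right)\right) \frac{1}{48624} = \left(2341 + \left(- \frac{2727811}{235} + 943\right)\right) \frac{1}{48624} = \left(2341 - \frac{2506206}{235}\right) \frac{1}{48624} = \left(- \frac{1956071}{235}\right) \frac{1}{48624} = - \frac{1956071}{11426640}$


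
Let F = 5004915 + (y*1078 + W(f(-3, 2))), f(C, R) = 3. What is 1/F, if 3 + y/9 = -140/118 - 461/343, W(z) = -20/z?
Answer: 1239/6134600945 ≈ 2.0197e-7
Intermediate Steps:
y = -1007280/20237 (y = -27 + 9*(-140/118 - 461/343) = -27 + 9*(-140*1/118 - 461*1/343) = -27 + 9*(-70/59 - 461/343) = -27 + 9*(-51209/20237) = -27 - 460881/20237 = -1007280/20237 ≈ -49.774)
F = 6134600945/1239 (F = 5004915 + (-1007280/20237*1078 - 20/3) = 5004915 + (-22160160/413 - 20*⅓) = 5004915 + (-22160160/413 - 20/3) = 5004915 - 66488740/1239 = 6134600945/1239 ≈ 4.9512e+6)
1/F = 1/(6134600945/1239) = 1239/6134600945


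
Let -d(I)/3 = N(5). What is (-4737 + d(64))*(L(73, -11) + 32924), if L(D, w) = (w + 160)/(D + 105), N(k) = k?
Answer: -13924835496/89 ≈ -1.5646e+8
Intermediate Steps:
d(I) = -15 (d(I) = -3*5 = -15)
L(D, w) = (160 + w)/(105 + D)
(-4737 + d(64))*(L(73, -11) + 32924) = (-4737 - 15)*((160 - 11)/(105 + 73) + 32924) = -4752*(149/178 + 32924) = -4752*5860621/178 = -13924835496/89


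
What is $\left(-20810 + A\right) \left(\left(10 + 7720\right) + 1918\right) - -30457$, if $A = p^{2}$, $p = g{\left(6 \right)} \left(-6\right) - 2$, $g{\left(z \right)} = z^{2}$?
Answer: $257767129$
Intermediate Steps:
$p = -218$ ($p = 6^{2} \left(-6\right) - 2 = 36 \left(-6\right) - 2 = -216 - 2 = -218$)
$A = 47524$ ($A = \left(-218\right)^{2} = 47524$)
$\left(-20810 + A\right) \left(\left(10 + 7720\right) + 1918\right) - -30457 = \left(-20810 + 47524\right) \left(\left(10 + 7720\right) + 1918\right) - -30457 = 26714 \left(7730 + 1918\right) + 30457 = 26714 \cdot 9648 + 30457 = 257736672 + 30457 = 257767129$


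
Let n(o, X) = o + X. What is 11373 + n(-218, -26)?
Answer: 11129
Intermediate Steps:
n(o, X) = X + o
11373 + n(-218, -26) = 11373 + (-26 - 218) = 11373 - 244 = 11129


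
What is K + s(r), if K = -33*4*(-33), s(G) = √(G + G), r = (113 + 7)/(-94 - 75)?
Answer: 4356 + 4*I*√15/13 ≈ 4356.0 + 1.1917*I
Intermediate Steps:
r = -120/169 (r = 120/(-169) = 120*(-1/169) = -120/169 ≈ -0.71006)
s(G) = √2*√G (s(G) = √(2*G) = √2*√G)
K = 4356 (K = -132*(-33) = 4356)
K + s(r) = 4356 + √2*√(-120/169) = 4356 + √2*(2*I*√30/13) = 4356 + 4*I*√15/13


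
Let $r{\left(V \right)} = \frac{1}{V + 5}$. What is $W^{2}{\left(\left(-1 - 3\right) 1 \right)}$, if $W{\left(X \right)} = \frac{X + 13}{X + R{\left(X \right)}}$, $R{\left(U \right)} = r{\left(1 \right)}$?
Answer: $\frac{2916}{529} \approx 5.5123$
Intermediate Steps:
$r{\left(V \right)} = \frac{1}{5 + V}$
$R{\left(U \right)} = \frac{1}{6}$ ($R{\left(U \right)} = \frac{1}{5 + 1} = \frac{1}{6}$)
$W{\left(X \right)} = \frac{13 + X}{\frac{1}{6} + X}$ ($W{\left(X \right)} = \frac{X + 13}{X + \frac{1}{6}} = \frac{13 + X}{\frac{1}{6} + X}$)
$W^{2}{\left(\left(-1 - 3\right) 1 \right)} = \left(\frac{6 \left(13 + \left(-1 - 3\right) 1\right)}{1 + 6 \left(-1 - 3\right) 1}\right)^{2} = \left(\frac{6 \left(13 - 4\right)}{1 + 6 \left(\left(-4\right) 1\right)}\right)^{2} = \left(\frac{6 \left(13 - 4\right)}{1 + 6 \left(-4\right)}\right)^{2} = \left(6 \frac{1}{1 - 24} \cdot 9\right)^{2} = \left(6 \frac{1}{-23} \cdot 9\right)^{2} = \left(6 \left(- \frac{1}{23}\right) 9\right)^{2} = \left(- \frac{54}{23}\right)^{2} = \frac{2916}{529}$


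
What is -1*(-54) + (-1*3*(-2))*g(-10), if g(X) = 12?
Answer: 126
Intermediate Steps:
-1*(-54) + (-1*3*(-2))*g(-10) = -1*(-54) + (-1*3*(-2))*12 = 54 - 3*(-2)*12 = 54 + 6*12 = 54 + 72 = 126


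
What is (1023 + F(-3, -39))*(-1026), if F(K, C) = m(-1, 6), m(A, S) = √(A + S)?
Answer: -1049598 - 1026*√5 ≈ -1.0519e+6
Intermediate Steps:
F(K, C) = √5 (F(K, C) = √(-1 + 6) = √5)
(1023 + F(-3, -39))*(-1026) = (1023 + √5)*(-1026) = -1049598 - 1026*√5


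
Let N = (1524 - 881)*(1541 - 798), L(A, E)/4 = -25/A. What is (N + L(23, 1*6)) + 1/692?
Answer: 7603783907/15916 ≈ 4.7774e+5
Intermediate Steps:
L(A, E) = -100/A (L(A, E) = 4*(-25/A) = -100/A)
N = 477749 (N = 643*743 = 477749)
(N + L(23, 1*6)) + 1/692 = (477749 - 100/23) + 1/692 = 10988127/23 + 1/692 = 7603783907/15916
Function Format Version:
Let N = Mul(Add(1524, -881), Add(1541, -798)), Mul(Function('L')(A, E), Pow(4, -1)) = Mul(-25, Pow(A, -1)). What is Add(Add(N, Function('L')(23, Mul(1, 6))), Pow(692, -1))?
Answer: Rational(7603783907, 15916) ≈ 4.7774e+5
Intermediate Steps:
Function('L')(A, E) = Mul(-100, Pow(A, -1)) (Function('L')(A, E) = Mul(4, Mul(-25, Pow(A, -1))) = Mul(-100, Pow(A, -1)))
N = 477749 (N = Mul(643, 743) = 477749)
Add(Add(N, Function('L')(23, Mul(1, 6))), Pow(692, -1)) = Add(Add(477749, Mul(-100, Pow(23, -1))), Pow(692, -1)) = Add(Add(477749, Mul(-100, Rational(1, 23))), Rational(1, 692)) = Add(Add(477749, Rational(-100, 23)), Rational(1, 692)) = Add(Rational(10988127, 23), Rational(1, 692)) = Rational(7603783907, 15916)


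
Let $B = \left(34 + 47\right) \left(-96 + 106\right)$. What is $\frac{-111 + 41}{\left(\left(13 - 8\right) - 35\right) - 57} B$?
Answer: $\frac{18900}{29} \approx 651.72$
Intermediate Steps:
$B = 810$ ($B = 81 \cdot 10 = 810$)
$\frac{-111 + 41}{\left(\left(13 - 8\right) - 35\right) - 57} B = \frac{-111 + 41}{\left(\left(13 - 8\right) - 35\right) - 57} \cdot 810 = - \frac{70}{\left(5 - 35\right) - 57} \cdot 810 = - \frac{70}{-30 - 57} \cdot 810 = - \frac{70}{-87} \cdot 810 = \left(-70\right) \left(- \frac{1}{87}\right) 810 = \frac{70}{87} \cdot 810 = \frac{18900}{29}$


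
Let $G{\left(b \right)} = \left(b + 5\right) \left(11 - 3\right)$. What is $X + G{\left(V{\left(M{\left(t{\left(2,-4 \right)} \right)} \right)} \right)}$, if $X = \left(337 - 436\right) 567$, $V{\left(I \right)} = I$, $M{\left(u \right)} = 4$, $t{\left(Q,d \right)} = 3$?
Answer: $-56061$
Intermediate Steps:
$G{\left(b \right)} = 40 + 8 b$ ($G{\left(b \right)} = \left(5 + b\right) \left(11 - 3\right) = \left(5 + b\right) 8 = 40 + 8 b$)
$X = -56133$ ($X = \left(-99\right) 567 = -56133$)
$X + G{\left(V{\left(M{\left(t{\left(2,-4 \right)} \right)} \right)} \right)} = -56133 + \left(40 + 8 \cdot 4\right) = -56133 + \left(40 + 32\right) = -56133 + 72 = -56061$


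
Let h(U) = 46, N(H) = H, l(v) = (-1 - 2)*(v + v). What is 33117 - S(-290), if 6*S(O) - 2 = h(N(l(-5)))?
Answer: 33109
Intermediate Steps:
l(v) = -6*v
S(O) = 8 (S(O) = 1/3 + (1/6)*46 = 1/3 + 23/3 = 8)
33117 - S(-290) = 33117 - 1*8 = 33117 - 8 = 33109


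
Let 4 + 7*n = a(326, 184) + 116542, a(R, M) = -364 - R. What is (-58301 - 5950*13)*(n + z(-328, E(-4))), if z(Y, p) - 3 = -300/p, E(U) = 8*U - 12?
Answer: -172966419684/77 ≈ -2.2463e+9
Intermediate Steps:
E(U) = -12 + 8*U
z(Y, p) = 3 - 300/p
n = 115848/7 (n = -4/7 + ((-364 - 1*326) + 116542)/7 = -4/7 + ((-364 - 326) + 116542)/7 = -4/7 + (-690 + 116542)/7 = -4/7 + (⅐)*115852 = -4/7 + 115852/7 = 115848/7 ≈ 16550.)
(-58301 - 5950*13)*(n + z(-328, E(-4))) = (-58301 - 5950*13)*(115848/7 + (3 - 300/(-12 + 8*(-4)))) = (-58301 - 77350)*(115848/7 + (3 - 300/(-12 - 32))) = -135651*(115848/7 + (3 - 300/(-44))) = -135651*(115848/7 + (3 - 300*(-1/44))) = -135651*(115848/7 + (3 + 75/11)) = -135651*(115848/7 + 108/11) = -135651*1275084/77 = -172966419684/77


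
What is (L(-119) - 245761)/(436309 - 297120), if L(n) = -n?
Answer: -245642/139189 ≈ -1.7648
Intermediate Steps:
(L(-119) - 245761)/(436309 - 297120) = (-1*(-119) - 245761)/(436309 - 297120) = (119 - 245761)/139189 = -245642*1/139189 = -245642/139189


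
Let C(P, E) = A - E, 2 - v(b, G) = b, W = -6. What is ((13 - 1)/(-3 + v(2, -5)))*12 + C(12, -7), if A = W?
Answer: -47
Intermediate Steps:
A = -6
v(b, G) = 2 - b
C(P, E) = -6 - E
((13 - 1)/(-3 + v(2, -5)))*12 + C(12, -7) = ((13 - 1)/(-3 + (2 - 1*2)))*12 + (-6 - 1*(-7)) = (12/(-3 + (2 - 2)))*12 + (-6 + 7) = (12/(-3 + 0))*12 + 1 = (12/(-3))*12 + 1 = (12*(-⅓))*12 + 1 = -4*12 + 1 = -48 + 1 = -47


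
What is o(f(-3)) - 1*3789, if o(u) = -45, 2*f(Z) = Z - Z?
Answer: -3834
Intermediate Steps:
f(Z) = 0 (f(Z) = (Z - Z)/2 = (½)*0 = 0)
o(f(-3)) - 1*3789 = -45 - 1*3789 = -45 - 3789 = -3834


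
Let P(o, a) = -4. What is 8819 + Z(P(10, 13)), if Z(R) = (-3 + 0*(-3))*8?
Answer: 8795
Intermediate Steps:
Z(R) = -24 (Z(R) = (-3 + 0)*8 = -3*8 = -24)
8819 + Z(P(10, 13)) = 8819 - 24 = 8795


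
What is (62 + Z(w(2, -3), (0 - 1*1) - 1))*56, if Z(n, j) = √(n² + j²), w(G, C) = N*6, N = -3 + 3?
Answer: 3584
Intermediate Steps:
N = 0
w(G, C) = 0 (w(G, C) = 0*6 = 0)
Z(n, j) = √(j² + n²)
(62 + Z(w(2, -3), (0 - 1*1) - 1))*56 = (62 + √(((0 - 1*1) - 1)² + 0²))*56 = (62 + √(((0 - 1) - 1)² + 0))*56 = (62 + √((-1 - 1)² + 0))*56 = (62 + √((-2)² + 0))*56 = (62 + √(4 + 0))*56 = (62 + √4)*56 = (62 + 2)*56 = 64*56 = 3584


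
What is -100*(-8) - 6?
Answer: 794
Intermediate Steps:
-100*(-8) - 6 = 800 - 6 = 794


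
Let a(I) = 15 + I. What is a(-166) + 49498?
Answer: 49347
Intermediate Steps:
a(-166) + 49498 = (15 - 166) + 49498 = -151 + 49498 = 49347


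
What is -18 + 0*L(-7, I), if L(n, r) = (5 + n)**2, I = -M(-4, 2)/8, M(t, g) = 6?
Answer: -18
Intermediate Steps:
I = -3/4 (I = -6/8 = -1*3/4 = -3/4 ≈ -0.75000)
-18 + 0*L(-7, I) = -18 + 0*(5 - 7)**2 = -18 + 0*(-2)**2 = -18 + 0*4 = -18 + 0 = -18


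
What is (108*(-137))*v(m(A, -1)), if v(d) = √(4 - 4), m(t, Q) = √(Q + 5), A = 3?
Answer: 0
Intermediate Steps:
m(t, Q) = √(5 + Q)
v(d) = 0 (v(d) = √0 = 0)
(108*(-137))*v(m(A, -1)) = (108*(-137))*0 = -14796*0 = 0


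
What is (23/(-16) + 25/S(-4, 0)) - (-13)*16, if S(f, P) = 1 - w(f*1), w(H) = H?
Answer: 3385/16 ≈ 211.56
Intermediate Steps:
S(f, P) = 1 - f
(23/(-16) + 25/S(-4, 0)) - (-13)*16 = (23/(-16) + 25/(1 - 1*(-4))) - (-13)*16 = (23*(-1/16) + 25/(1 + 4)) - 13*(-16) = (-23/16 + 25/5) + 208 = (-23/16 + 25*(⅕)) + 208 = (-23/16 + 5) + 208 = 57/16 + 208 = 3385/16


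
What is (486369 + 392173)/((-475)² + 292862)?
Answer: 878542/518487 ≈ 1.6944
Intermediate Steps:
(486369 + 392173)/((-475)² + 292862) = 878542/(225625 + 292862) = 878542/518487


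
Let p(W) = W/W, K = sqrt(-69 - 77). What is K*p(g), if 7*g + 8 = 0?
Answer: I*sqrt(146) ≈ 12.083*I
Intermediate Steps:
g = -8/7 (g = -8/7 + (1/7)*0 = -8/7 + 0 = -8/7 ≈ -1.1429)
K = I*sqrt(146) (K = sqrt(-146) = I*sqrt(146) ≈ 12.083*I)
p(W) = 1
K*p(g) = (I*sqrt(146))*1 = I*sqrt(146)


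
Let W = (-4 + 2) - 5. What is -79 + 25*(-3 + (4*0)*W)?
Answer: -154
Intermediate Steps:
W = -7 (W = -2 - 5 = -7)
-79 + 25*(-3 + (4*0)*W) = -79 + 25*(-3 + (4*0)*(-7)) = -79 + 25*(-3 + 0*(-7)) = -79 + 25*(-3 + 0) = -79 + 25*(-3) = -79 - 75 = -154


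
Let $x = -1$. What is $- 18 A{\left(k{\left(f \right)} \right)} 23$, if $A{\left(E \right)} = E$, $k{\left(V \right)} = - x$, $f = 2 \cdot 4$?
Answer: $-414$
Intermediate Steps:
$f = 8$
$k{\left(V \right)} = 1$ ($k{\left(V \right)} = \left(-1\right) \left(-1\right) = 1$)
$- 18 A{\left(k{\left(f \right)} \right)} 23 = \left(-18\right) 1 \cdot 23 = \left(-18\right) 23 = -414$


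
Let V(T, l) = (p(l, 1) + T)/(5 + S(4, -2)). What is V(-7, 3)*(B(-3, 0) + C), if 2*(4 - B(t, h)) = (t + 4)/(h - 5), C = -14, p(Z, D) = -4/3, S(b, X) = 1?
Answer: 55/4 ≈ 13.750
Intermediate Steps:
p(Z, D) = -4/3 (p(Z, D) = -4*⅓ = -4/3)
V(T, l) = -2/9 + T/6 (V(T, l) = (-4/3 + T)/(5 + 1) = (-4/3 + T)/6 = (-4/3 + T)*(⅙) = -2/9 + T/6)
B(t, h) = 4 - (4 + t)/(2*(-5 + h)) (B(t, h) = 4 - (t + 4)/(2*(h - 5)) = 4 - (4 + t)/(2*(-5 + h)))
V(-7, 3)*(B(-3, 0) + C) = (-2/9 + (⅙)*(-7))*((-44 - 1*(-3) + 8*0)/(2*(-5 + 0)) - 14) = (-2/9 - 7/6)*((½)*(-44 + 3 + 0)/(-5) - 14) = -25*((½)*(-⅕)*(-41) - 14)/18 = -25*(41/10 - 14)/18 = -25/18*(-99/10) = 55/4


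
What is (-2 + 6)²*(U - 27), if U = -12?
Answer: -624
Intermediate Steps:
(-2 + 6)²*(U - 27) = (-2 + 6)²*(-12 - 27) = 4²*(-39) = 16*(-39) = -624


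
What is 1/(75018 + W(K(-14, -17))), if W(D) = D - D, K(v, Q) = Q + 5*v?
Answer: 1/75018 ≈ 1.3330e-5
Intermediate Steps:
W(D) = 0
1/(75018 + W(K(-14, -17))) = 1/(75018 + 0) = 1/75018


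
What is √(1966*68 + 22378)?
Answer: 37*√114 ≈ 395.05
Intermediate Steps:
√(1966*68 + 22378) = √(133688 + 22378) = √156066 = 37*√114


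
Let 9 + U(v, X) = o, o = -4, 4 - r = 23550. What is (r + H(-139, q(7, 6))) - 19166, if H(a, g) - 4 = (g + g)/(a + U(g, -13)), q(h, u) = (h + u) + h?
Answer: -811457/19 ≈ -42708.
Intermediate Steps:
r = -23546 (r = 4 - 1*23550 = 4 - 23550 = -23546)
U(v, X) = -13 (U(v, X) = -9 - 4 = -13)
q(h, u) = u + 2*h
H(a, g) = 4 + 2*g/(-13 + a) (H(a, g) = 4 + (g + g)/(a - 13) = 4 + (2*g)/(-13 + a) = 4 + 2*g/(-13 + a))
(r + H(-139, q(7, 6))) - 19166 = (-23546 + 2*(-26 + (6 + 2*7) + 2*(-139))/(-13 - 139)) - 19166 = (-23546 + 2*(-26 + (6 + 14) - 278)/(-152)) - 19166 = (-23546 + 2*(-1/152)*(-26 + 20 - 278)) - 19166 = (-23546 + 2*(-1/152)*(-284)) - 19166 = (-23546 + 71/19) - 19166 = -447303/19 - 19166 = -811457/19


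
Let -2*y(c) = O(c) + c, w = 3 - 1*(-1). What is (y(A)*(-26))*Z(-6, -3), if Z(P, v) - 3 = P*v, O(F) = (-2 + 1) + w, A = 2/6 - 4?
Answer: -182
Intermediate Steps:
w = 4 (w = 3 + 1 = 4)
A = -11/3 (A = 2*(1/6) - 4 = 1/3 - 4 = -11/3 ≈ -3.6667)
O(F) = 3 (O(F) = (-2 + 1) + 4 = -1 + 4 = 3)
Z(P, v) = 3 + P*v
y(c) = -3/2 - c/2 (y(c) = -(3 + c)/2 = -3/2 - c/2)
(y(A)*(-26))*Z(-6, -3) = ((-3/2 - 1/2*(-11/3))*(-26))*(3 - 6*(-3)) = ((-3/2 + 11/6)*(-26))*(3 + 18) = ((1/3)*(-26))*21 = -26/3*21 = -182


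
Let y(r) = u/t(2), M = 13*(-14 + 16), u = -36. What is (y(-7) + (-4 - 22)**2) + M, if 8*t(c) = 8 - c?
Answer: 654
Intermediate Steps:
t(c) = 1 - c/8 (t(c) = (8 - c)/8 = 1 - c/8)
M = 26 (M = 13*2 = 26)
y(r) = -48 (y(r) = -36/(1 - 1/8*2) = -36/(1 - 1/4) = -36/3/4 = -36*4/3 = -48)
(y(-7) + (-4 - 22)**2) + M = (-48 + (-4 - 22)**2) + 26 = (-48 + (-26)**2) + 26 = (-48 + 676) + 26 = 628 + 26 = 654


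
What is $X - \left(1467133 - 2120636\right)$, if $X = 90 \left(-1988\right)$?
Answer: $474583$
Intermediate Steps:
$X = -178920$
$X - \left(1467133 - 2120636\right) = -178920 - \left(1467133 - 2120636\right) = -178920 - -653503 = -178920 + 653503 = 474583$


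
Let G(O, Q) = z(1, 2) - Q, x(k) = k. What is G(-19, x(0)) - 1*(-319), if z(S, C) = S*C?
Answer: 321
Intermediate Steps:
z(S, C) = C*S
G(O, Q) = 2 - Q (G(O, Q) = 2*1 - Q = 2 - Q)
G(-19, x(0)) - 1*(-319) = (2 - 1*0) - 1*(-319) = (2 + 0) + 319 = 2 + 319 = 321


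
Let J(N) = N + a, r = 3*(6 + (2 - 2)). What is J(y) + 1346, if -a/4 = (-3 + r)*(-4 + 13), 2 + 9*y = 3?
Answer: 7255/9 ≈ 806.11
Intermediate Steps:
y = 1/9 (y = -2/9 + (1/9)*3 = -2/9 + 1/3 = 1/9 ≈ 0.11111)
r = 18 (r = 3*(6 + 0) = 3*6 = 18)
a = -540 (a = -4*(-3 + 18)*(-4 + 13) = -60*9 = -4*135 = -540)
J(N) = -540 + N (J(N) = N - 540 = -540 + N)
J(y) + 1346 = (-540 + 1/9) + 1346 = -4859/9 + 1346 = 7255/9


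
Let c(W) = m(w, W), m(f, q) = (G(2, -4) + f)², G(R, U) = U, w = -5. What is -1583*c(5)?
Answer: -128223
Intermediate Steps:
m(f, q) = (-4 + f)²
c(W) = 81 (c(W) = (-4 - 5)² = (-9)² = 81)
-1583*c(5) = -1583*81 = -128223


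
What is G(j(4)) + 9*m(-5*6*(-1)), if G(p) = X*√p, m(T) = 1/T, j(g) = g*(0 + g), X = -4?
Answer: -157/10 ≈ -15.700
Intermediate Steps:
j(g) = g² (j(g) = g*g = g²)
m(T) = 1/T
G(p) = -4*√p
G(j(4)) + 9*m(-5*6*(-1)) = -4*√(4²) + 9/((-5*6*(-1))) = -4*√16 + 9/((-30*(-1))) = -4*4 + 9/30 = -16 + 9*(1/30) = -16 + 3/10 = -157/10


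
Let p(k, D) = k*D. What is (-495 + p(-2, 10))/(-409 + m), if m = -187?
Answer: 515/596 ≈ 0.86409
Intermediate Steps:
p(k, D) = D*k
(-495 + p(-2, 10))/(-409 + m) = (-495 + 10*(-2))/(-409 - 187) = (-495 - 20)/(-596) = -515*(-1/596) = 515/596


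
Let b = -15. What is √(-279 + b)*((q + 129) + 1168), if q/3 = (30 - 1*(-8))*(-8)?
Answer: 2695*I*√6 ≈ 6601.4*I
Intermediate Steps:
q = -912 (q = 3*((30 - 1*(-8))*(-8)) = 3*((30 + 8)*(-8)) = 3*(38*(-8)) = 3*(-304) = -912)
√(-279 + b)*((q + 129) + 1168) = √(-279 - 15)*((-912 + 129) + 1168) = √(-294)*(-783 + 1168) = (7*I*√6)*385 = 2695*I*√6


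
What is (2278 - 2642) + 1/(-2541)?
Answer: -924925/2541 ≈ -364.00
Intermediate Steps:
(2278 - 2642) + 1/(-2541) = -364 - 1/2541 = -924925/2541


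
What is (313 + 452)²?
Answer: 585225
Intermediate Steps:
(313 + 452)² = 765² = 585225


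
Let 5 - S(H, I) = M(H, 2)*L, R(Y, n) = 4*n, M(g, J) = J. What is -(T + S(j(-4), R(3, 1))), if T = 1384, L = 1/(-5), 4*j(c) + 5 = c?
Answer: -6947/5 ≈ -1389.4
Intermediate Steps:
j(c) = -5/4 + c/4
L = -⅕ ≈ -0.20000
S(H, I) = 27/5 (S(H, I) = 5 - 2*(-1)/5 = 5 - 1*(-⅖) = 5 + ⅖ = 27/5)
-(T + S(j(-4), R(3, 1))) = -(1384 + 27/5) = -1*6947/5 = -6947/5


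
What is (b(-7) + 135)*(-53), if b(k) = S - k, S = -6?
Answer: -7208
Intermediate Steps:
b(k) = -6 - k
(b(-7) + 135)*(-53) = ((-6 - 1*(-7)) + 135)*(-53) = ((-6 + 7) + 135)*(-53) = (1 + 135)*(-53) = 136*(-53) = -7208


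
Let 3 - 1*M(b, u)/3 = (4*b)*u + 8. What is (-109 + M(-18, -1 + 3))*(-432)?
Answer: -133056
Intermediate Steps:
M(b, u) = -15 - 12*b*u (M(b, u) = 9 - 3*((4*b)*u + 8) = 9 - 3*(4*b*u + 8) = 9 - 3*(8 + 4*b*u) = 9 + (-24 - 12*b*u) = -15 - 12*b*u)
(-109 + M(-18, -1 + 3))*(-432) = (-109 + (-15 - 12*(-18)*(-1 + 3)))*(-432) = (-109 + (-15 - 12*(-18)*2))*(-432) = (-109 + (-15 + 432))*(-432) = (-109 + 417)*(-432) = 308*(-432) = -133056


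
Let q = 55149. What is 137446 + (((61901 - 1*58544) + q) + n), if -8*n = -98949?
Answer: 1666565/8 ≈ 2.0832e+5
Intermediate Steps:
n = 98949/8 (n = -⅛*(-98949) = 98949/8 ≈ 12369.)
137446 + (((61901 - 1*58544) + q) + n) = 137446 + (((61901 - 1*58544) + 55149) + 98949/8) = 137446 + (((61901 - 58544) + 55149) + 98949/8) = 137446 + ((3357 + 55149) + 98949/8) = 137446 + (58506 + 98949/8) = 137446 + 566997/8 = 1666565/8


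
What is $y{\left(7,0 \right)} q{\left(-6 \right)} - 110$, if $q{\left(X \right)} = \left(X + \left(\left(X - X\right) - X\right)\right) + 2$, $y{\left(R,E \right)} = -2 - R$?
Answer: $-128$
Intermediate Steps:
$q{\left(X \right)} = 2$ ($q{\left(X \right)} = \left(X + \left(0 - X\right)\right) + 2 = \left(X - X\right) + 2 = 0 + 2 = 2$)
$y{\left(7,0 \right)} q{\left(-6 \right)} - 110 = \left(-2 - 7\right) 2 - 110 = \left(-9\right) 2 - 110 = -18 - 110 = -128$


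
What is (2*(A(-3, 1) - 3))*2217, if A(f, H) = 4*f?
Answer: -66510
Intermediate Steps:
(2*(A(-3, 1) - 3))*2217 = (2*(4*(-3) - 3))*2217 = (2*(-12 - 3))*2217 = (2*(-15))*2217 = -30*2217 = -66510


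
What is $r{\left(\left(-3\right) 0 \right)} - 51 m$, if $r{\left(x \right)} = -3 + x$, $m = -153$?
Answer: $7800$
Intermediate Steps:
$r{\left(\left(-3\right) 0 \right)} - 51 m = \left(-3 - 0\right) - -7803 = \left(-3 + 0\right) + 7803 = -3 + 7803 = 7800$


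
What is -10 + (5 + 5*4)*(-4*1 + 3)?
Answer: -35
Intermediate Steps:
-10 + (5 + 5*4)*(-4*1 + 3) = -10 + (5 + 20)*(-4 + 3) = -10 + 25*(-1) = -10 - 25 = -35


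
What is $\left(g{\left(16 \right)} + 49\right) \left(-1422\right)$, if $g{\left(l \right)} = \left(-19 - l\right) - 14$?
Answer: $0$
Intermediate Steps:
$g{\left(l \right)} = -33 - l$ ($g{\left(l \right)} = \left(-19 - l\right) - 14 = -33 - l$)
$\left(g{\left(16 \right)} + 49\right) \left(-1422\right) = \left(\left(-33 - 16\right) + 49\right) \left(-1422\right) = \left(-49 + 49\right) \left(-1422\right) = 0 \left(-1422\right) = 0$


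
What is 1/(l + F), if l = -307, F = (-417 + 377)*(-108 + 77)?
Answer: 1/933 ≈ 0.0010718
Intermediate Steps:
F = 1240 (F = -40*(-31) = 1240)
1/(l + F) = 1/(-307 + 1240) = 1/933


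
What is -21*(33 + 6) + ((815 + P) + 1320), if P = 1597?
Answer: 2913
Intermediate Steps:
-21*(33 + 6) + ((815 + P) + 1320) = -21*(33 + 6) + ((815 + 1597) + 1320) = -21*39 + (2412 + 1320) = -819 + 3732 = 2913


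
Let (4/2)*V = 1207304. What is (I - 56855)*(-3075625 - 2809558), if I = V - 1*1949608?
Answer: 8255799449413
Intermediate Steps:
V = 603652 (V = (½)*1207304 = 603652)
I = -1345956 (I = 603652 - 1*1949608 = 603652 - 1949608 = -1345956)
(I - 56855)*(-3075625 - 2809558) = (-1345956 - 56855)*(-3075625 - 2809558) = -1402811*(-5885183) = 8255799449413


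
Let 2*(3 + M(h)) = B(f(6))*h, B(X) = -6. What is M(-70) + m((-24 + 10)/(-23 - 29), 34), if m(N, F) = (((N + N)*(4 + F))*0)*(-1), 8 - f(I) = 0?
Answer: 207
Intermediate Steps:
f(I) = 8 (f(I) = 8 - 1*0 = 8 + 0 = 8)
M(h) = -3 - 3*h (M(h) = -3 + (-6*h)/2 = -3 - 3*h)
m(N, F) = 0 (m(N, F) = (((2*N)*(4 + F))*0)*(-1) = ((2*N*(4 + F))*0)*(-1) = 0*(-1) = 0)
M(-70) + m((-24 + 10)/(-23 - 29), 34) = (-3 - 3*(-70)) + 0 = (-3 + 210) + 0 = 207 + 0 = 207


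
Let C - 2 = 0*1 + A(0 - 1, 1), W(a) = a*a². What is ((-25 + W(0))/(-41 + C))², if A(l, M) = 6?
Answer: 625/1089 ≈ 0.57392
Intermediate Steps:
W(a) = a³
C = 8 (C = 2 + (0*1 + 6) = 2 + (0 + 6) = 2 + 6 = 8)
((-25 + W(0))/(-41 + C))² = ((-25 + 0³)/(-41 + 8))² = ((-25 + 0)/(-33))² = (-25*(-1/33))² = (25/33)² = 625/1089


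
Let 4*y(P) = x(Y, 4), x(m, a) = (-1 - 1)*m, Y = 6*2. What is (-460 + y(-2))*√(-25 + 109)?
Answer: -932*√21 ≈ -4271.0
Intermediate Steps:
Y = 12
x(m, a) = -2*m
y(P) = -6 (y(P) = (-2*12)/4 = (¼)*(-24) = -6)
(-460 + y(-2))*√(-25 + 109) = (-460 - 6)*√(-25 + 109) = -932*√21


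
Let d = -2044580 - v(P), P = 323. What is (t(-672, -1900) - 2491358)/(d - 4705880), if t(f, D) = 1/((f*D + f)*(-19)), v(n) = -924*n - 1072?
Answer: 60406542334657/156412181060352 ≈ 0.38620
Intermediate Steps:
v(n) = -1072 - 924*n
d = -1745056 (d = -2044580 - (-1072 - 924*323) = -2044580 - (-1072 - 298452) = -2044580 - 1*(-299524) = -2044580 + 299524 = -1745056)
t(f, D) = 1/(-19*f - 19*D*f) (t(f, D) = 1/((D*f + f)*(-19)) = 1/((f + D*f)*(-19)) = 1/(-19*f - 19*D*f))
(t(-672, -1900) - 2491358)/(d - 4705880) = (-1/19/(-672*(1 - 1900)) - 2491358)/(-1745056 - 4705880) = (-1/19*(-1/672)/(-1899) - 2491358)/(-6450936) = (-1/19*(-1/672)*(-1/1899) - 2491358)*(-1/6450936) = (-1/24246432 - 2491358)*(-1/6450936) = -60406542334657/24246432*(-1/6450936) = 60406542334657/156412181060352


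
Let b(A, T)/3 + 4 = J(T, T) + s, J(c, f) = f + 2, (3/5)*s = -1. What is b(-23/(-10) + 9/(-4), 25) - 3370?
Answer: -3306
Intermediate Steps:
s = -5/3 (s = (5/3)*(-1) = -5/3 ≈ -1.6667)
J(c, f) = 2 + f
b(A, T) = -11 + 3*T (b(A, T) = -12 + 3*((2 + T) - 5/3) = -12 + 3*(1/3 + T) = -12 + (1 + 3*T) = -11 + 3*T)
b(-23/(-10) + 9/(-4), 25) - 3370 = (-11 + 3*25) - 3370 = (-11 + 75) - 3370 = 64 - 3370 = -3306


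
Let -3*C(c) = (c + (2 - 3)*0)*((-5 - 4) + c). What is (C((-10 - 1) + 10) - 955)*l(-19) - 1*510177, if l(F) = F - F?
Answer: -510177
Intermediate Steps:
l(F) = 0
C(c) = -c*(-9 + c)/3 (C(c) = -(c + (2 - 3)*0)*((-5 - 4) + c)/3 = -(c - 1*0)*(-9 + c)/3 = -(c + 0)*(-9 + c)/3 = -c*(-9 + c)/3)
(C((-10 - 1) + 10) - 955)*l(-19) - 1*510177 = (((-10 - 1) + 10)*(9 - ((-10 - 1) + 10))/3 - 955)*0 - 1*510177 = ((-11 + 10)*(9 - (-11 + 10))/3 - 955)*0 - 510177 = ((⅓)*(-1)*(9 - 1*(-1)) - 955)*0 - 510177 = ((⅓)*(-1)*(9 + 1) - 955)*0 - 510177 = ((⅓)*(-1)*10 - 955)*0 - 510177 = (-10/3 - 955)*0 - 510177 = -2875/3*0 - 510177 = 0 - 510177 = -510177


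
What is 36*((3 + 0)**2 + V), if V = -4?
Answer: 180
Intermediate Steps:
36*((3 + 0)**2 + V) = 36*((3 + 0)**2 - 4) = 36*(3**2 - 4) = 36*(9 - 4) = 36*5 = 180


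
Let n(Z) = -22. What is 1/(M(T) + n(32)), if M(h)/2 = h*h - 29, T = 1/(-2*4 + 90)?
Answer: -3362/268959 ≈ -0.012500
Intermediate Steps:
T = 1/82 (T = 1/(-8 + 90) = 1/82 ≈ 0.012195)
M(h) = -58 + 2*h² (M(h) = 2*(h*h - 29) = 2*(h² - 29) = 2*(-29 + h²) = -58 + 2*h²)
1/(M(T) + n(32)) = 1/((-58 + 2*(1/82)²) - 22) = 1/((-58 + 2*(1/6724)) - 22) = 1/((-58 + 1/3362) - 22) = 1/(-194995/3362 - 22) = 1/(-268959/3362) = -3362/268959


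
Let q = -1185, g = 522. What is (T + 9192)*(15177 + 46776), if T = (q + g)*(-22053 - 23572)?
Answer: 1874609001351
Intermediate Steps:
T = 30249375 (T = (-1185 + 522)*(-22053 - 23572) = -663*(-45625) = 30249375)
(T + 9192)*(15177 + 46776) = (30249375 + 9192)*(15177 + 46776) = 30258567*61953 = 1874609001351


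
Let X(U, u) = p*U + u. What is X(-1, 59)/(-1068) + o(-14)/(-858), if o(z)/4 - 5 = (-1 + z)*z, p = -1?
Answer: -40415/38181 ≈ -1.0585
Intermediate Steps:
X(U, u) = u - U (X(U, u) = -U + u = u - U)
o(z) = 20 + 4*z*(-1 + z) (o(z) = 20 + 4*((-1 + z)*z) = 20 + 4*(z*(-1 + z)) = 20 + 4*z*(-1 + z))
X(-1, 59)/(-1068) + o(-14)/(-858) = (59 - 1*(-1))/(-1068) + (20 - 4*(-14) + 4*(-14)**2)/(-858) = (59 + 1)*(-1/1068) + (20 + 56 + 4*196)*(-1/858) = 60*(-1/1068) + (20 + 56 + 784)*(-1/858) = -5/89 + 860*(-1/858) = -5/89 - 430/429 = -40415/38181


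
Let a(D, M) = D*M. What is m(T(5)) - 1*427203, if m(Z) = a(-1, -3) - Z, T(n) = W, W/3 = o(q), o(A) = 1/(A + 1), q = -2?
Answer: -427197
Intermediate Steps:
o(A) = 1/(1 + A)
W = -3 (W = 3/(1 - 2) = 3/(-1) = 3*(-1) = -3)
T(n) = -3
m(Z) = 3 - Z (m(Z) = -1*(-3) - Z = 3 - Z)
m(T(5)) - 1*427203 = (3 - 1*(-3)) - 1*427203 = (3 + 3) - 427203 = 6 - 427203 = -427197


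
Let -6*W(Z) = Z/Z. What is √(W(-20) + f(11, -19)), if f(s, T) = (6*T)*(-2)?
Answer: √8202/6 ≈ 15.094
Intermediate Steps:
W(Z) = -⅙ (W(Z) = -Z/(6*Z) = -⅙*1 = -⅙)
f(s, T) = -12*T
√(W(-20) + f(11, -19)) = √(-⅙ - 12*(-19)) = √(-⅙ + 228) = √(1367/6) = √8202/6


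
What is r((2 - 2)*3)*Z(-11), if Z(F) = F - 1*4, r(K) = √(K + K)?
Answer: 0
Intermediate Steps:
r(K) = √2*√K (r(K) = √(2*K) = √2*√K)
Z(F) = -4 + F (Z(F) = F - 4 = -4 + F)
r((2 - 2)*3)*Z(-11) = (√2*√((2 - 2)*3))*(-4 - 11) = (√2*√(0*3))*(-15) = (√2*√0)*(-15) = (√2*0)*(-15) = 0*(-15) = 0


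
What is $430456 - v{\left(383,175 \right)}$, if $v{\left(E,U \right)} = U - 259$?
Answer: $430540$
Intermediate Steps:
$v{\left(E,U \right)} = -259 + U$
$430456 - v{\left(383,175 \right)} = 430456 - \left(-259 + 175\right) = 430456 - -84 = 430456 + 84 = 430540$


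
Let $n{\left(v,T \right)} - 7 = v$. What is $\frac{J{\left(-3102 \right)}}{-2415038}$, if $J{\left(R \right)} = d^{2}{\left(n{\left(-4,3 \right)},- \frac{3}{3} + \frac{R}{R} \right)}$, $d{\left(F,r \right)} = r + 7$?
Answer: $- \frac{49}{2415038} \approx -2.029 \cdot 10^{-5}$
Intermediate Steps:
$n{\left(v,T \right)} = 7 + v$
$d{\left(F,r \right)} = 7 + r$
$J{\left(R \right)} = 49$ ($J{\left(R \right)} = \left(7 + \left(- \frac{3}{3} + \frac{R}{R}\right)\right)^{2} = \left(7 + \left(\left(-3\right) \frac{1}{3} + 1\right)\right)^{2} = \left(7 + \left(-1 + 1\right)\right)^{2} = \left(7 + 0\right)^{2} = 7^{2} = 49$)
$\frac{J{\left(-3102 \right)}}{-2415038} = \frac{49}{-2415038} = 49 \left(- \frac{1}{2415038}\right) = - \frac{49}{2415038}$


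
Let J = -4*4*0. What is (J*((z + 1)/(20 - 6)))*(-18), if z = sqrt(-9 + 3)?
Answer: 0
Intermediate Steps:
z = I*sqrt(6) (z = sqrt(-6) = I*sqrt(6) ≈ 2.4495*I)
J = 0 (J = -16*0 = 0)
(J*((z + 1)/(20 - 6)))*(-18) = (0*((I*sqrt(6) + 1)/(20 - 6)))*(-18) = (0*((1 + I*sqrt(6))/14))*(-18) = (0*((1 + I*sqrt(6))*(1/14)))*(-18) = (0*(1/14 + I*sqrt(6)/14))*(-18) = 0*(-18) = 0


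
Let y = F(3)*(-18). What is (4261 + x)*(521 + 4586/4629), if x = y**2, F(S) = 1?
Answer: 11078712575/4629 ≈ 2.3933e+6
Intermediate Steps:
y = -18 (y = 1*(-18) = -18)
x = 324 (x = (-18)**2 = 324)
(4261 + x)*(521 + 4586/4629) = (4261 + 324)*(521 + 4586/4629) = 4585*(521 + 4586*(1/4629)) = 4585*(521 + 4586/4629) = 4585*(2416295/4629) = 11078712575/4629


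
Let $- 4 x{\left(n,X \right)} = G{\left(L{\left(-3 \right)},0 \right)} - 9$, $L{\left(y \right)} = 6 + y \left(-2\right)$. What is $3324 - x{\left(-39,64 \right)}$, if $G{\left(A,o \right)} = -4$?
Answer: $\frac{13283}{4} \approx 3320.8$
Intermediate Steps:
$L{\left(y \right)} = 6 - 2 y$
$x{\left(n,X \right)} = \frac{13}{4}$ ($x{\left(n,X \right)} = - \frac{-4 - 9}{4} = \left(- \frac{1}{4}\right) \left(-13\right) = \frac{13}{4}$)
$3324 - x{\left(-39,64 \right)} = 3324 - \frac{13}{4} = \frac{13283}{4}$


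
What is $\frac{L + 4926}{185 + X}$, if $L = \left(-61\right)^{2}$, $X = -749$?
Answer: $- \frac{8647}{564} \approx -15.332$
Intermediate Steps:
$L = 3721$
$\frac{L + 4926}{185 + X} = \frac{3721 + 4926}{185 - 749} = \frac{8647}{-564} = 8647 \left(- \frac{1}{564}\right) = - \frac{8647}{564}$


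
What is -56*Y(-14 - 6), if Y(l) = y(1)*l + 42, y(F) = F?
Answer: -1232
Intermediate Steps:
Y(l) = 42 + l (Y(l) = 1*l + 42 = l + 42 = 42 + l)
-56*Y(-14 - 6) = -56*(42 + (-14 - 6)) = -56*(42 - 20) = -56*22 = -1232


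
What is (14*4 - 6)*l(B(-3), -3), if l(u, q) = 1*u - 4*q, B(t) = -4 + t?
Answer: 250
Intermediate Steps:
l(u, q) = u - 4*q
(14*4 - 6)*l(B(-3), -3) = (14*4 - 6)*((-4 - 3) - 4*(-3)) = (56 - 6)*(-7 + 12) = 50*5 = 250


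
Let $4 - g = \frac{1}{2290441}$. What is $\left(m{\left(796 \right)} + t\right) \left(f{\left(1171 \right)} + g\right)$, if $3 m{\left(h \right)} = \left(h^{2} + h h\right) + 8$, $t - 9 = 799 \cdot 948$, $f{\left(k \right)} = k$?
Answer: $\frac{9526074727858402}{6871323} \approx 1.3864 \cdot 10^{9}$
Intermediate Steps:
$g = \frac{9161763}{2290441}$ ($g = 4 - \frac{1}{2290441} = \frac{9161763}{2290441} \approx 4.0$)
$t = 757461$ ($t = 9 + 799 \cdot 948 = 9 + 757452 = 757461$)
$m{\left(h \right)} = \frac{8}{3} + \frac{2 h^{2}}{3}$ ($m{\left(h \right)} = \frac{\left(h^{2} + h h\right) + 8}{3} = \frac{\left(h^{2} + h^{2}\right) + 8}{3} = \frac{2 h^{2} + 8}{3} = \frac{8 + 2 h^{2}}{3} = \frac{8}{3} + \frac{2 h^{2}}{3}$)
$\left(m{\left(796 \right)} + t\right) \left(f{\left(1171 \right)} + g\right) = \left(\left(\frac{8}{3} + \frac{2 \cdot 796^{2}}{3}\right) + 757461\right) \left(1171 + \frac{9161763}{2290441}\right) = \left(\left(\frac{8}{3} + \frac{2}{3} \cdot 633616\right) + 757461\right) \frac{2691268174}{2290441} = \left(\left(\frac{8}{3} + \frac{1267232}{3}\right) + 757461\right) \frac{2691268174}{2290441} = \left(\frac{1267240}{3} + 757461\right) \frac{2691268174}{2290441} = \frac{3539623}{3} \cdot \frac{2691268174}{2290441} = \frac{9526074727858402}{6871323}$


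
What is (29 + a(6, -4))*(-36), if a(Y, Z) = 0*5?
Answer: -1044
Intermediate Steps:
a(Y, Z) = 0
(29 + a(6, -4))*(-36) = (29 + 0)*(-36) = 29*(-36) = -1044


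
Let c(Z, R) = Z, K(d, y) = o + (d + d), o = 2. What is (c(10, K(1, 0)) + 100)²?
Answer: 12100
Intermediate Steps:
K(d, y) = 2 + 2*d (K(d, y) = 2 + (d + d) = 2 + 2*d)
(c(10, K(1, 0)) + 100)² = (10 + 100)² = 110² = 12100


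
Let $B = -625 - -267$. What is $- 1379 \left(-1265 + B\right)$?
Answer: $2238117$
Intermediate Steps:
$B = -358$ ($B = -625 + 267 = -358$)
$- 1379 \left(-1265 + B\right) = - 1379 \left(-1265 - 358\right) = \left(-1379\right) \left(-1623\right) = 2238117$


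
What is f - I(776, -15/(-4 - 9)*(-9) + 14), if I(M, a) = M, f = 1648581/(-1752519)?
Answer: -453867775/584173 ≈ -776.94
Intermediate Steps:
f = -549527/584173 (f = 1648581*(-1/1752519) = -549527/584173 ≈ -0.94069)
f - I(776, -15/(-4 - 9)*(-9) + 14) = -549527/584173 - 1*776 = -549527/584173 - 776 = -453867775/584173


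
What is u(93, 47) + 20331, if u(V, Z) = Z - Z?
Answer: 20331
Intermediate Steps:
u(V, Z) = 0
u(93, 47) + 20331 = 0 + 20331 = 20331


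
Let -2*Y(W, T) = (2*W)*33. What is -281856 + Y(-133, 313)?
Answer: -277467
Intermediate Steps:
Y(W, T) = -33*W (Y(W, T) = -2*W*33/2 = -33*W)
-281856 + Y(-133, 313) = -281856 - 33*(-133) = -281856 + 4389 = -277467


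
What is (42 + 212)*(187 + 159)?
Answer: 87884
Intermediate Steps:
(42 + 212)*(187 + 159) = 254*346 = 87884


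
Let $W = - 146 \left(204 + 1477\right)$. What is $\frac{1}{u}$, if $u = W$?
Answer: $- \frac{1}{245426} \approx -4.0746 \cdot 10^{-6}$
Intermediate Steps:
$W = -245426$ ($W = \left(-146\right) 1681 = -245426$)
$u = -245426$
$\frac{1}{u} = \frac{1}{-245426} = - \frac{1}{245426}$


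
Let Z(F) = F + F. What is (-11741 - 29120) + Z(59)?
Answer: -40743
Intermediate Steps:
Z(F) = 2*F
(-11741 - 29120) + Z(59) = (-11741 - 29120) + 2*59 = -40861 + 118 = -40743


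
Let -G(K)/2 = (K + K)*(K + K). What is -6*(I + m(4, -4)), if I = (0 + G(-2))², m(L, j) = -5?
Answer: -6114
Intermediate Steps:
G(K) = -8*K² (G(K) = -2*(K + K)*(K + K) = -2*2*K*2*K = -8*K²)
I = 1024 (I = (0 - 8*(-2)²)² = (0 - 8*4)² = (0 - 32)² = (-32)² = 1024)
-6*(I + m(4, -4)) = -6*(1024 - 5) = -6*1019 = -6114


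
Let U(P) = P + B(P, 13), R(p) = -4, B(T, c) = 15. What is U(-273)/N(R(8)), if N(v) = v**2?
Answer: -129/8 ≈ -16.125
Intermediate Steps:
U(P) = 15 + P (U(P) = P + 15 = 15 + P)
U(-273)/N(R(8)) = (15 - 273)/((-4)**2) = -258/16 = -258*1/16 = -129/8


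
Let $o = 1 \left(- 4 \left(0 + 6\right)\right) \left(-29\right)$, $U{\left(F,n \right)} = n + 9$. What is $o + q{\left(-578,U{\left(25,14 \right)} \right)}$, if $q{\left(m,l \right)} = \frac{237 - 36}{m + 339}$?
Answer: $\frac{166143}{239} \approx 695.16$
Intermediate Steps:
$U{\left(F,n \right)} = 9 + n$
$o = 696$ ($o = 1 \left(\left(-4\right) 6\right) \left(-29\right) = 1 \left(-24\right) \left(-29\right) = \left(-24\right) \left(-29\right) = 696$)
$q{\left(m,l \right)} = \frac{201}{339 + m}$
$o + q{\left(-578,U{\left(25,14 \right)} \right)} = 696 + \frac{201}{339 - 578} = 696 + \frac{201}{-239} = 696 + 201 \left(- \frac{1}{239}\right) = 696 - \frac{201}{239} = \frac{166143}{239}$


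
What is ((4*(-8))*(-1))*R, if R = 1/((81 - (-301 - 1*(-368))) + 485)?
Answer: 32/499 ≈ 0.064128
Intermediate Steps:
R = 1/499 (R = 1/((81 - (-301 + 368)) + 485) = 1/((81 - 1*67) + 485) = 1/((81 - 67) + 485) = 1/(14 + 485) = 1/499 ≈ 0.0020040)
((4*(-8))*(-1))*R = ((4*(-8))*(-1))*(1/499) = -32*(-1)*(1/499) = 32*(1/499) = 32/499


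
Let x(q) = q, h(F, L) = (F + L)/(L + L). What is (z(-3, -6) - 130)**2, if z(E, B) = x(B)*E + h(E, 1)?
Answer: 12769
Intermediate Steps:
h(F, L) = (F + L)/(2*L) (h(F, L) = (F + L)/((2*L)) = (F + L)*(1/(2*L)) = (F + L)/(2*L))
z(E, B) = 1/2 + E/2 + B*E (z(E, B) = B*E + (1/2)*(E + 1)/1 = B*E + (1/2)*1*(1 + E) = B*E + (1/2 + E/2) = 1/2 + E/2 + B*E)
(z(-3, -6) - 130)**2 = ((1/2 + (1/2)*(-3) - 6*(-3)) - 130)**2 = ((1/2 - 3/2 + 18) - 130)**2 = (17 - 130)**2 = (-113)**2 = 12769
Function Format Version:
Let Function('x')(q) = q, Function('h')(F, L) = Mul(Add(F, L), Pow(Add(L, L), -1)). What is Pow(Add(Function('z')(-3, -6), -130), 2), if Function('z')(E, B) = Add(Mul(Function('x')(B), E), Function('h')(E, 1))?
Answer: 12769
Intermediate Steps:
Function('h')(F, L) = Mul(Rational(1, 2), Pow(L, -1), Add(F, L)) (Function('h')(F, L) = Mul(Add(F, L), Pow(Mul(2, L), -1)) = Mul(Add(F, L), Mul(Rational(1, 2), Pow(L, -1))) = Mul(Rational(1, 2), Pow(L, -1), Add(F, L)))
Function('z')(E, B) = Add(Rational(1, 2), Mul(Rational(1, 2), E), Mul(B, E)) (Function('z')(E, B) = Add(Mul(B, E), Mul(Rational(1, 2), Pow(1, -1), Add(E, 1))) = Add(Mul(B, E), Mul(Rational(1, 2), 1, Add(1, E))) = Add(Mul(B, E), Add(Rational(1, 2), Mul(Rational(1, 2), E))) = Add(Rational(1, 2), Mul(Rational(1, 2), E), Mul(B, E)))
Pow(Add(Function('z')(-3, -6), -130), 2) = Pow(Add(Add(Rational(1, 2), Mul(Rational(1, 2), -3), Mul(-6, -3)), -130), 2) = Pow(Add(Add(Rational(1, 2), Rational(-3, 2), 18), -130), 2) = Pow(Add(17, -130), 2) = Pow(-113, 2) = 12769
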